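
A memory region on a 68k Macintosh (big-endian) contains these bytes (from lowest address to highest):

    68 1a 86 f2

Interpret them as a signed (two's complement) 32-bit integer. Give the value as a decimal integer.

In big-endian order the high byte comes first in memory.
The bytes are already most-significant first: 0x681A86F2.
0x681A86F2 = 1746568946.

1746568946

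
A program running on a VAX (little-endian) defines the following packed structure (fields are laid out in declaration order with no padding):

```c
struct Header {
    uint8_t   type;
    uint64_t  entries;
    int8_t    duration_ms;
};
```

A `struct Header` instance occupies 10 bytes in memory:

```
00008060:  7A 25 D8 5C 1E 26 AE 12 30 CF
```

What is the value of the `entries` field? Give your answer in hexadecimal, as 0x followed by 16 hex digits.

`entries` follows `type` (1 byte), so it starts at byte offset 1 and occupies 8 bytes.
Bytes at offsets 1..8: 25 D8 5C 1E 26 AE 12 30.
Little-endian stores the least-significant byte at the lowest address.
Reassemble most-significant byte first: 30 12 AE 26 1E 5C D8 25 → 0x3012AE261E5CD825.

0x3012AE261E5CD825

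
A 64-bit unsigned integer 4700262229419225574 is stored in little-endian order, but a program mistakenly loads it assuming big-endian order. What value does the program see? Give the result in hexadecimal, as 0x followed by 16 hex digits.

4700262229419225574 in 64-bit hexadecimal is 0x413AAF9837B7F1E6.
Stored little-endian, the bytes at ascending addresses are E6 F1 B7 37 98 AF 3A 41.
Read back as big-endian, the last byte is least significant, giving 0xE6F1B73798AF3A41.

0xE6F1B73798AF3A41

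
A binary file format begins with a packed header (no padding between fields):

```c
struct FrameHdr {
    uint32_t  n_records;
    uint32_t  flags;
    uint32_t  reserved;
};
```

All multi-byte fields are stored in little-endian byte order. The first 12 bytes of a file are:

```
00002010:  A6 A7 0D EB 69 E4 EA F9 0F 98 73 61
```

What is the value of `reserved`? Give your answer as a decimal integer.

1634965519

`reserved` follows `n_records` (4 B), `flags` (4 B), so it starts at offset 4 + 4 = 8 and occupies 4 bytes.
Bytes at offsets 8..11: 0F 98 73 61.
In little-endian order the low byte comes first in memory.
Reassemble most-significant byte first: 61 73 98 0F → 0x6173980F.
0x6173980F = 1634965519.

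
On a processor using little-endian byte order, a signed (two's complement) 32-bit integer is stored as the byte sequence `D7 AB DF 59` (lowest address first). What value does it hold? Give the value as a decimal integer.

Little-endian stores the least-significant byte at the lowest address.
Reassemble most-significant byte first: 59 DF AB D7 → 0x59DFABD7.
0x59DFABD7 = 1507830743.

1507830743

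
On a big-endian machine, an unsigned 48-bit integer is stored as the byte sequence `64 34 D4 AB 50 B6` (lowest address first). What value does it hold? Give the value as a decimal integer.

110178069074102

Big-endian stores the most-significant byte at the lowest address.
The bytes are already most-significant first: 0x6434D4AB50B6.
0x6434D4AB50B6 = 110178069074102.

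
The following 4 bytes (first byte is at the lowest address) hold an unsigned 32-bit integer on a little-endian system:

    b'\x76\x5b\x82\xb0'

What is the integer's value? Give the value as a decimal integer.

Little-endian stores the least-significant byte at the lowest address.
Reassemble most-significant byte first: B0 82 5B 76 → 0xB0825B76.
0xB0825B76 = 2961333110.

2961333110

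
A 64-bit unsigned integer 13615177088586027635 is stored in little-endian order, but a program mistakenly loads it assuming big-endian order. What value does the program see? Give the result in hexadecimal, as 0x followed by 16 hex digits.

13615177088586027635 in 64-bit hexadecimal is 0xBCF2D36CFF351273.
Stored little-endian, the bytes at ascending addresses are 73 12 35 FF 6C D3 F2 BC.
Read back as big-endian, the last byte is least significant, giving 0x731235FF6CD3F2BC.

0x731235FF6CD3F2BC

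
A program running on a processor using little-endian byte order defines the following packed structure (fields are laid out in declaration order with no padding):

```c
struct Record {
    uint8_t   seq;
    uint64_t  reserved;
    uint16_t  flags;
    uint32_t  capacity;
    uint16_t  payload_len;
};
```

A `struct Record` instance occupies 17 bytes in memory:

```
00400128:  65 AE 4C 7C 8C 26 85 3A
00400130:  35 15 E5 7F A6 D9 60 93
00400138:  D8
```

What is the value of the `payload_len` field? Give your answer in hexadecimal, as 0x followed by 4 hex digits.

`payload_len` follows `seq` (1 B), `reserved` (8 B), `flags` (2 B), `capacity` (4 B), so it starts at offset 1 + 8 + 2 + 4 = 15 and occupies 2 bytes.
Bytes at offsets 15..16: 93 D8.
Little-endian stores the least-significant byte at the lowest address.
Reassemble most-significant byte first: D8 93 → 0xD893.

0xD893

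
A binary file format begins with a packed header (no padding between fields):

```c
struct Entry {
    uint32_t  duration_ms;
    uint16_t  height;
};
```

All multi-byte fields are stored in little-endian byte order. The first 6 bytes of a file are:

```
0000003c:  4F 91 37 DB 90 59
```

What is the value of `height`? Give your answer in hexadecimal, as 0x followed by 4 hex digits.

0x5990

`height` follows `duration_ms` (4 bytes), so it starts at byte offset 4 and occupies 2 bytes.
Bytes at offsets 4..5: 90 59.
In little-endian order the low byte comes first in memory.
Reassemble most-significant byte first: 59 90 → 0x5990.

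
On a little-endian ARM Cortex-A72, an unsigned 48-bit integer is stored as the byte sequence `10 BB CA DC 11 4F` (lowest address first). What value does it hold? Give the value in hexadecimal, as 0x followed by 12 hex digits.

0x4F11DCCABB10

Little-endian: lowest address holds the least-significant byte.
Reassemble most-significant byte first: 4F 11 DC CA BB 10 → 0x4F11DCCABB10.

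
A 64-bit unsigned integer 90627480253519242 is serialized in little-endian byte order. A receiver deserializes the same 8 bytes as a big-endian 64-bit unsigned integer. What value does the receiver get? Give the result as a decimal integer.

90627480253519242 in 64-bit hexadecimal is 0x0141F9368F66558A.
Stored little-endian, the bytes at ascending addresses are 8A 55 66 8F 36 F9 41 01.
Read back as big-endian, the last byte is least significant, giving 0x8A55668F36F94101.
0x8A55668F36F94101 = 9967986115543122177.

9967986115543122177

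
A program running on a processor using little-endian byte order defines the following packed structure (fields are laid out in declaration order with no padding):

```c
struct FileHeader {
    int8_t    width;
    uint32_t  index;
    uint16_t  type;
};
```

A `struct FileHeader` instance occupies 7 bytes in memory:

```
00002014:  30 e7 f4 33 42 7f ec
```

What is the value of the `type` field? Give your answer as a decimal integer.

`type` follows `width` (1 B), `index` (4 B), so it starts at offset 1 + 4 = 5 and occupies 2 bytes.
Bytes at offsets 5..6: 7F EC.
Little-endian stores the least-significant byte at the lowest address.
Reassemble most-significant byte first: EC 7F → 0xEC7F.
0xEC7F = 60543.

60543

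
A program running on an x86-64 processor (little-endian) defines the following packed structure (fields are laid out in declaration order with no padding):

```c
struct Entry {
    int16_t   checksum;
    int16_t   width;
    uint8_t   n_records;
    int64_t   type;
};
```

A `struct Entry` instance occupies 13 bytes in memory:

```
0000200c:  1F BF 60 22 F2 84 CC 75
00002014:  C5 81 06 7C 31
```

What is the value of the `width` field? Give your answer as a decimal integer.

`width` follows `checksum` (2 bytes), so it starts at byte offset 2 and occupies 2 bytes.
Bytes at offsets 2..3: 60 22.
Little-endian stores the least-significant byte at the lowest address.
Reassemble most-significant byte first: 22 60 → 0x2260.
0x2260 = 8800.

8800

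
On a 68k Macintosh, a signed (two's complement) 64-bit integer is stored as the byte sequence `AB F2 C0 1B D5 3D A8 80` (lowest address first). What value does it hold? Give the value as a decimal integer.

Big-endian stores the most-significant byte at the lowest address.
The bytes are already most-significant first: 0xABF2C01BD53DA880.
Top bit is set, so as a signed 64-bit value this is 0xABF2C01BD53DA880 − 2^64 = -6056567323085657984.

-6056567323085657984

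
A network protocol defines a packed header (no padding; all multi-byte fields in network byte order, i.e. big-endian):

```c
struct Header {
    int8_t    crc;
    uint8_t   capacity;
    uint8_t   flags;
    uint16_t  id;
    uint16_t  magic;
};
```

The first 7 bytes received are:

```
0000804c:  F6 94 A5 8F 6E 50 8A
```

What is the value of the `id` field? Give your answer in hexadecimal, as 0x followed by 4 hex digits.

0x8F6E

`id` follows `crc` (1 B), `capacity` (1 B), `flags` (1 B), so it starts at offset 1 + 1 + 1 = 3 and occupies 2 bytes.
Bytes at offsets 3..4: 8F 6E.
Big-endian: lowest address holds the most-significant byte.
The bytes are already most-significant first: 0x8F6E.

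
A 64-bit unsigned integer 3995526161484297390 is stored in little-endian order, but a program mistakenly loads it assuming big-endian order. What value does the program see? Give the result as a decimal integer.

12552673363819328055

3995526161484297390 in 64-bit hexadecimal is 0x3772F5DFEA0D34AE.
Stored little-endian, the bytes at ascending addresses are AE 34 0D EA DF F5 72 37.
Read back as big-endian, the last byte is least significant, giving 0xAE340DEADFF57237.
0xAE340DEADFF57237 = 12552673363819328055.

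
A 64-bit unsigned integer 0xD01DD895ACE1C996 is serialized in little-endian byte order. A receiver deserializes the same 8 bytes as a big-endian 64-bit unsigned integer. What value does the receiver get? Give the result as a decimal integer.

10865463707372625360

Stored little-endian, the bytes at ascending addresses are 96 C9 E1 AC 95 D8 1D D0.
Read back as big-endian, the last byte is least significant, giving 0x96C9E1AC95D81DD0.
0x96C9E1AC95D81DD0 = 10865463707372625360.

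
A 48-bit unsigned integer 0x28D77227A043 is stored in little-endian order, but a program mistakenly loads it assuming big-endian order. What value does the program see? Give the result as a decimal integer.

Stored little-endian, the bytes at ascending addresses are 43 A0 27 72 D7 28.
Read back as big-endian, the last byte is least significant, giving 0x43A02772D728.
0x43A02772D728 = 74355135665960.

74355135665960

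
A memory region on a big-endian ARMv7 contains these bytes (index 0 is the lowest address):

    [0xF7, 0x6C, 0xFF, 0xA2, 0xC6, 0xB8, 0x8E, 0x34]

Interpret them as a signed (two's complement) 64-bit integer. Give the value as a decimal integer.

-617837974272831948

In big-endian order the high byte comes first in memory.
The bytes are already most-significant first: 0xF76CFFA2C6B88E34.
Top bit is set, so as a signed 64-bit value this is 0xF76CFFA2C6B88E34 − 2^64 = -617837974272831948.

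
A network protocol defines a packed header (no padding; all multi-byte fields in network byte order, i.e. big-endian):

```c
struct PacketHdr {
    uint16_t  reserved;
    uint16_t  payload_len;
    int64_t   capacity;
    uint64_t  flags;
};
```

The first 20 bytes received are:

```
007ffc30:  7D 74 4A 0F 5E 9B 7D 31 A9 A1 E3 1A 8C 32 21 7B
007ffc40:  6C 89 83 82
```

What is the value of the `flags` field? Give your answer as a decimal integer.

10102173728131089282

`flags` follows `reserved` (2 B), `payload_len` (2 B), `capacity` (8 B), so it starts at offset 2 + 2 + 8 = 12 and occupies 8 bytes.
Bytes at offsets 12..19: 8C 32 21 7B 6C 89 83 82.
Big-endian stores the most-significant byte at the lowest address.
The bytes are already most-significant first: 0x8C32217B6C898382.
0x8C32217B6C898382 = 10102173728131089282.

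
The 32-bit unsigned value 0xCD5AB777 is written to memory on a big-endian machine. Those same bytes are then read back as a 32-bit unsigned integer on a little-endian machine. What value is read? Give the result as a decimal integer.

2008505037

Stored big-endian, the bytes at ascending addresses are CD 5A B7 77.
Read back as little-endian, the first byte is least significant, giving 0x77B75ACD.
0x77B75ACD = 2008505037.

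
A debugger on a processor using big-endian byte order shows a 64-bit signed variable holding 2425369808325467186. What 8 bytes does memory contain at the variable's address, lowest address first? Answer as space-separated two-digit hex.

2425369808325467186 in hexadecimal, padded to 64 bits, is 0x21A8A4FD92325C32.
Split into bytes (most-significant first): 21 A8 A4 FD 92 32 5C 32.
In big-endian order the high byte comes first in memory.
So the memory order matches the most-significant-first order: 21 A8 A4 FD 92 32 5C 32.

21 A8 A4 FD 92 32 5C 32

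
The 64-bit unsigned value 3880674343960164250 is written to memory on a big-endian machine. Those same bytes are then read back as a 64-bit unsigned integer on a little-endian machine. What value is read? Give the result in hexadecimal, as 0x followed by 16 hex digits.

3880674343960164250 in 64-bit hexadecimal is 0x35DAECC150B7B79A.
Stored big-endian, the bytes at ascending addresses are 35 DA EC C1 50 B7 B7 9A.
Read back as little-endian, the first byte is least significant, giving 0x9AB7B750C1ECDA35.

0x9AB7B750C1ECDA35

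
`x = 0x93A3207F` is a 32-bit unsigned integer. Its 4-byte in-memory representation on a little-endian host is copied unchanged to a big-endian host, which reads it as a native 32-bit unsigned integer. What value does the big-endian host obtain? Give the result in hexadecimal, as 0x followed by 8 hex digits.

0x7F20A393

Stored little-endian, the bytes at ascending addresses are 7F 20 A3 93.
Read back as big-endian, the last byte is least significant, giving 0x7F20A393.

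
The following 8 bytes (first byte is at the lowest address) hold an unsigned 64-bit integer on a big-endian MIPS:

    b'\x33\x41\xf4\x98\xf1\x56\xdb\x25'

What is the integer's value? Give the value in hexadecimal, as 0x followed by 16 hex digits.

Big-endian stores the most-significant byte at the lowest address.
The bytes are already most-significant first: 0x3341F498F156DB25.

0x3341F498F156DB25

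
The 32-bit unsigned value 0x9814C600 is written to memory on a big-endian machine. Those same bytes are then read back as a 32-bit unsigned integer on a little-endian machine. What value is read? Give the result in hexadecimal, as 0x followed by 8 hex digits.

Stored big-endian, the bytes at ascending addresses are 98 14 C6 00.
Read back as little-endian, the first byte is least significant, giving 0x00C61498.

0x00C61498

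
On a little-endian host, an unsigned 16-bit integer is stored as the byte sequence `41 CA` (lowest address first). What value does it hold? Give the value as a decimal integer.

In little-endian order the low byte comes first in memory.
Reassemble most-significant byte first: CA 41 → 0xCA41.
0xCA41 = 51777.

51777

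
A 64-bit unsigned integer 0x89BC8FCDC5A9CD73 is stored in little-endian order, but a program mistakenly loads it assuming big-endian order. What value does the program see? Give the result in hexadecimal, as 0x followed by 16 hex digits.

0x73CDA9C5CD8FBC89

Stored little-endian, the bytes at ascending addresses are 73 CD A9 C5 CD 8F BC 89.
Read back as big-endian, the last byte is least significant, giving 0x73CDA9C5CD8FBC89.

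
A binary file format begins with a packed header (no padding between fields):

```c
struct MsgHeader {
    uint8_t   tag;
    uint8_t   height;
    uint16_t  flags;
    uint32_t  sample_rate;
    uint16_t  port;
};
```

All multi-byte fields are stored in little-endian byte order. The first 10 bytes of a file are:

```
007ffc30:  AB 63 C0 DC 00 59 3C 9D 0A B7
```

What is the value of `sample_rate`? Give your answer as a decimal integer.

`sample_rate` follows `tag` (1 B), `height` (1 B), `flags` (2 B), so it starts at offset 1 + 1 + 2 = 4 and occupies 4 bytes.
Bytes at offsets 4..7: 00 59 3C 9D.
Little-endian stores the least-significant byte at the lowest address.
Reassemble most-significant byte first: 9D 3C 59 00 → 0x9D3C5900.
0x9D3C5900 = 2637977856.

2637977856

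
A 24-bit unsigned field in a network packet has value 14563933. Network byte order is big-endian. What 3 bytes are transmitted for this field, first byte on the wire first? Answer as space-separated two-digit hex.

DE 3A 5D

14563933 in hexadecimal, padded to 24 bits, is 0xDE3A5D.
Split into bytes (most-significant first): DE 3A 5D.
Big-endian: lowest address holds the most-significant byte.
So the memory order matches the most-significant-first order: DE 3A 5D.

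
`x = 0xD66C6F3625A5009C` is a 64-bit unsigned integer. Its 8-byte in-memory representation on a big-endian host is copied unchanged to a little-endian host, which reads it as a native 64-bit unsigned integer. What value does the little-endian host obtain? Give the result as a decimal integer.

Stored big-endian, the bytes at ascending addresses are D6 6C 6F 36 25 A5 00 9C.
Read back as little-endian, the first byte is least significant, giving 0x9C00A525366F6CD6.
0x9C00A525366F6CD6 = 11241166249162403030.

11241166249162403030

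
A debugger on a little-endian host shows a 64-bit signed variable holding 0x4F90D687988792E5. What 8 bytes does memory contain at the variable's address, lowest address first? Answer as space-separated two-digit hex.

Split into bytes (most-significant first): 4F 90 D6 87 98 87 92 E5.
In little-endian order the low byte comes first in memory.
So at ascending addresses the bytes are E5 92 87 98 87 D6 90 4F.

E5 92 87 98 87 D6 90 4F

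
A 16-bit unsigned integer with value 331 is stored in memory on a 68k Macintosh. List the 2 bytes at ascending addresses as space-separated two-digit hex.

331 in hexadecimal, padded to 16 bits, is 0x014B.
Split into bytes (most-significant first): 01 4B.
In big-endian order the high byte comes first in memory.
So the memory order matches the most-significant-first order: 01 4B.

01 4B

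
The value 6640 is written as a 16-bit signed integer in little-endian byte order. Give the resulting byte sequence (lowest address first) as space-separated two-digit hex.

F0 19

6640 in hexadecimal, padded to 16 bits, is 0x19F0.
Split into bytes (most-significant first): 19 F0.
In little-endian order the low byte comes first in memory.
So at ascending addresses the bytes are F0 19.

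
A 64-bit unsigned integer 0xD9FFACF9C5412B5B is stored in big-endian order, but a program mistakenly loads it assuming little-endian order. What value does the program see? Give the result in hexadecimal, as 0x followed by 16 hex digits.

0x5B2B41C5F9ACFFD9

Stored big-endian, the bytes at ascending addresses are D9 FF AC F9 C5 41 2B 5B.
Read back as little-endian, the first byte is least significant, giving 0x5B2B41C5F9ACFFD9.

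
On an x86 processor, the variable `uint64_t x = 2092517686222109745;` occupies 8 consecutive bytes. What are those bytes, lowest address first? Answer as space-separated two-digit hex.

31 BC 7D BD BF 1D 0A 1D

2092517686222109745 in hexadecimal, padded to 64 bits, is 0x1D0A1DBFBD7DBC31.
Split into bytes (most-significant first): 1D 0A 1D BF BD 7D BC 31.
Little-endian: lowest address holds the least-significant byte.
So at ascending addresses the bytes are 31 BC 7D BD BF 1D 0A 1D.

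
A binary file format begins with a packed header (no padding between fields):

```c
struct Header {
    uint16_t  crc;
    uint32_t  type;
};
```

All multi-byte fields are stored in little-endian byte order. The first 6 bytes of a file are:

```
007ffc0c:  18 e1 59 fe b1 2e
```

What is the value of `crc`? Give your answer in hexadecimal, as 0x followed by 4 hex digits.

0xE118

`crc` is the first field, at byte offset 0, occupying 2 bytes.
Bytes at offsets 0..1: 18 E1.
Little-endian stores the least-significant byte at the lowest address.
Reassemble most-significant byte first: E1 18 → 0xE118.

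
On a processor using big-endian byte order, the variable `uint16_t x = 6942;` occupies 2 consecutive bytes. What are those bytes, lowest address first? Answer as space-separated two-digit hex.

6942 in hexadecimal, padded to 16 bits, is 0x1B1E.
Split into bytes (most-significant first): 1B 1E.
Big-endian stores the most-significant byte at the lowest address.
So the memory order matches the most-significant-first order: 1B 1E.

1B 1E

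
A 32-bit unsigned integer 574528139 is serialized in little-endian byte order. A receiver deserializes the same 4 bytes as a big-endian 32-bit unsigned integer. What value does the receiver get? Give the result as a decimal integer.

574528139 in 32-bit hexadecimal is 0x223E9A8B.
Stored little-endian, the bytes at ascending addresses are 8B 9A 3E 22.
Read back as big-endian, the last byte is least significant, giving 0x8B9A3E22.
0x8B9A3E22 = 2342141474.

2342141474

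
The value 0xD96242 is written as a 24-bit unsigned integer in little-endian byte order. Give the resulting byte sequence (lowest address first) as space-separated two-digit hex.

42 62 D9

Split into bytes (most-significant first): D9 62 42.
In little-endian order the low byte comes first in memory.
So at ascending addresses the bytes are 42 62 D9.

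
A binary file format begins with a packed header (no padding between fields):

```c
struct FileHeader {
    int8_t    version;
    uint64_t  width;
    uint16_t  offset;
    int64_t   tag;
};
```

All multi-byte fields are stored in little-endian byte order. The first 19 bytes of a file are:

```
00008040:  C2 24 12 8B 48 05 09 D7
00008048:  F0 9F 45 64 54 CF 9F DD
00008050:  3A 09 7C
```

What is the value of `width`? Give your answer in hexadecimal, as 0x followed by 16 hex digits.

`width` follows `version` (1 byte), so it starts at byte offset 1 and occupies 8 bytes.
Bytes at offsets 1..8: 24 12 8B 48 05 09 D7 F0.
In little-endian order the low byte comes first in memory.
Reassemble most-significant byte first: F0 D7 09 05 48 8B 12 24 → 0xF0D70905488B1224.

0xF0D70905488B1224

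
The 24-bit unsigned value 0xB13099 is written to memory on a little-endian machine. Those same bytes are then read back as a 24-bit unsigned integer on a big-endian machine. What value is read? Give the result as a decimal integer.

Stored little-endian, the bytes at ascending addresses are 99 30 B1.
Read back as big-endian, the last byte is least significant, giving 0x9930B1.
0x9930B1 = 10039473.

10039473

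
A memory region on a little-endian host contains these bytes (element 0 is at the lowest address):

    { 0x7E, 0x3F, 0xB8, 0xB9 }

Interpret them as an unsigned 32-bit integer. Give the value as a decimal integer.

3115859838

Little-endian: lowest address holds the least-significant byte.
Reassemble most-significant byte first: B9 B8 3F 7E → 0xB9B83F7E.
0xB9B83F7E = 3115859838.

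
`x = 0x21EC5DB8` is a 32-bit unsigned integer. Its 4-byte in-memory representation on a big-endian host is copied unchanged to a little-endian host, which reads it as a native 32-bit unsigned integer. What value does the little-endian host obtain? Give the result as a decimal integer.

Stored big-endian, the bytes at ascending addresses are 21 EC 5D B8.
Read back as little-endian, the first byte is least significant, giving 0xB85DEC21.
0xB85DEC21 = 3093163041.

3093163041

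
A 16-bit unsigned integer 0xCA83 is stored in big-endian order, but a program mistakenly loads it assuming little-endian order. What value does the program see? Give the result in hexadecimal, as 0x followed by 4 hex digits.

0x83CA

Stored big-endian, the bytes at ascending addresses are CA 83.
Read back as little-endian, the first byte is least significant, giving 0x83CA.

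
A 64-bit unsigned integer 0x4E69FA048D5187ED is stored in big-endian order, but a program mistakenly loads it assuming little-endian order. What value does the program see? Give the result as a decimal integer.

17115738574960617806

Stored big-endian, the bytes at ascending addresses are 4E 69 FA 04 8D 51 87 ED.
Read back as little-endian, the first byte is least significant, giving 0xED87518D04FA694E.
0xED87518D04FA694E = 17115738574960617806.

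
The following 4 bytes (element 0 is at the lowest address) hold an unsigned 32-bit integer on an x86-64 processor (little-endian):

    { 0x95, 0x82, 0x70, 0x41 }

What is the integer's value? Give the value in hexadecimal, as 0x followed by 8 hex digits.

Little-endian stores the least-significant byte at the lowest address.
Reassemble most-significant byte first: 41 70 82 95 → 0x41708295.

0x41708295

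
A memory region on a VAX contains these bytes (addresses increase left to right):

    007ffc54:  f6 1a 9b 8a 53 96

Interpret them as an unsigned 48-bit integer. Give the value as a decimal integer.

165285551872758

Little-endian: lowest address holds the least-significant byte.
Reassemble most-significant byte first: 96 53 8A 9B 1A F6 → 0x96538A9B1AF6.
0x96538A9B1AF6 = 165285551872758.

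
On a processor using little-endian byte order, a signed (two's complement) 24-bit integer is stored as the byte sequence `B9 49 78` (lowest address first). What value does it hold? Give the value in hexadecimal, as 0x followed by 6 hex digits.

Little-endian stores the least-significant byte at the lowest address.
Reassemble most-significant byte first: 78 49 B9 → 0x7849B9.

0x7849B9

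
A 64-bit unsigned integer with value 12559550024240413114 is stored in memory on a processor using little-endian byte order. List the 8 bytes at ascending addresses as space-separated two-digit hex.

BA 39 99 25 34 7C 4C AE

12559550024240413114 in hexadecimal, padded to 64 bits, is 0xAE4C7C34259939BA.
Split into bytes (most-significant first): AE 4C 7C 34 25 99 39 BA.
Little-endian stores the least-significant byte at the lowest address.
So at ascending addresses the bytes are BA 39 99 25 34 7C 4C AE.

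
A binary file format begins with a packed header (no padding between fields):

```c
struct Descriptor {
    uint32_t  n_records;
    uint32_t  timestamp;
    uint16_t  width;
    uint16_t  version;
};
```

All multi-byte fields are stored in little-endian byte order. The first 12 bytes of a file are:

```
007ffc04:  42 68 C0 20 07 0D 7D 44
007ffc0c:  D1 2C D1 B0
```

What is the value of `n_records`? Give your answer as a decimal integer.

`n_records` is the first field, at byte offset 0, occupying 4 bytes.
Bytes at offsets 0..3: 42 68 C0 20.
Little-endian: lowest address holds the least-significant byte.
Reassemble most-significant byte first: 20 C0 68 42 → 0x20C06842.
0x20C06842 = 549480514.

549480514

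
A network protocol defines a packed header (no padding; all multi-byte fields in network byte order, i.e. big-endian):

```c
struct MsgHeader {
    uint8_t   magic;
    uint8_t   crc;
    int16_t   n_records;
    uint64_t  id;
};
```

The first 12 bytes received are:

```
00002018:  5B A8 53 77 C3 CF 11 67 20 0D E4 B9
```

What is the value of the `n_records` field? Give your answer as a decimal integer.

21367

`n_records` follows `magic` (1 B), `crc` (1 B), so it starts at offset 1 + 1 = 2 and occupies 2 bytes.
Bytes at offsets 2..3: 53 77.
In big-endian order the high byte comes first in memory.
The bytes are already most-significant first: 0x5377.
0x5377 = 21367.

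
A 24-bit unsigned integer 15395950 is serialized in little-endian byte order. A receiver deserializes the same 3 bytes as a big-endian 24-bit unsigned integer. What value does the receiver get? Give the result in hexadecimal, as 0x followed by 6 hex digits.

0x6EECEA

15395950 in 24-bit hexadecimal is 0xEAEC6E.
Stored little-endian, the bytes at ascending addresses are 6E EC EA.
Read back as big-endian, the last byte is least significant, giving 0x6EECEA.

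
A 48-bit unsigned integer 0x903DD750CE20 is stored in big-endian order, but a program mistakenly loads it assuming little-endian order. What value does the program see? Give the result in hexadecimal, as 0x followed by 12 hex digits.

Stored big-endian, the bytes at ascending addresses are 90 3D D7 50 CE 20.
Read back as little-endian, the first byte is least significant, giving 0x20CE50D73D90.

0x20CE50D73D90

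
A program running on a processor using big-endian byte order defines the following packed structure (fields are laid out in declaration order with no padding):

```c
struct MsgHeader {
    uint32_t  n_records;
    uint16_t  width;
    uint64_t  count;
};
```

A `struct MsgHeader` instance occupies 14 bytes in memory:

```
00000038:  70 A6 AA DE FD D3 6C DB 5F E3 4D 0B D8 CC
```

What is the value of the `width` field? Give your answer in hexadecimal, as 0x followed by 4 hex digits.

`width` follows `n_records` (4 bytes), so it starts at byte offset 4 and occupies 2 bytes.
Bytes at offsets 4..5: FD D3.
Big-endian stores the most-significant byte at the lowest address.
The bytes are already most-significant first: 0xFDD3.

0xFDD3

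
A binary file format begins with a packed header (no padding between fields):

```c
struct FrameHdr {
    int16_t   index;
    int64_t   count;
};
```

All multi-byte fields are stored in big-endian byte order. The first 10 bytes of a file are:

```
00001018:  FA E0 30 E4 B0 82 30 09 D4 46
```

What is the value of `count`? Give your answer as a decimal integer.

3523134881708758086

`count` follows `index` (2 bytes), so it starts at byte offset 2 and occupies 8 bytes.
Bytes at offsets 2..9: 30 E4 B0 82 30 09 D4 46.
Big-endian: lowest address holds the most-significant byte.
The bytes are already most-significant first: 0x30E4B0823009D446.
0x30E4B0823009D446 = 3523134881708758086.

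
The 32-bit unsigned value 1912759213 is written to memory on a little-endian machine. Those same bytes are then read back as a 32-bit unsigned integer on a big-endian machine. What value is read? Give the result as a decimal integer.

2908947058

1912759213 in 32-bit hexadecimal is 0x720263AD.
Stored little-endian, the bytes at ascending addresses are AD 63 02 72.
Read back as big-endian, the last byte is least significant, giving 0xAD630272.
0xAD630272 = 2908947058.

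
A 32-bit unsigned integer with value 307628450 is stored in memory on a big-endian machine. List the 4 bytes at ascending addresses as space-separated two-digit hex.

12 56 09 A2

307628450 in hexadecimal, padded to 32 bits, is 0x125609A2.
Split into bytes (most-significant first): 12 56 09 A2.
Big-endian stores the most-significant byte at the lowest address.
So the memory order matches the most-significant-first order: 12 56 09 A2.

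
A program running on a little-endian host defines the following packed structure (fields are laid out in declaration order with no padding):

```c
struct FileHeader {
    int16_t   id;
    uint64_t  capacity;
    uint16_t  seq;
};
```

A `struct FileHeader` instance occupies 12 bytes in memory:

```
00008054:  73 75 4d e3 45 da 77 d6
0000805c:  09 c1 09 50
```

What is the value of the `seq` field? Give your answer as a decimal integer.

20489

`seq` follows `id` (2 B), `capacity` (8 B), so it starts at offset 2 + 8 = 10 and occupies 2 bytes.
Bytes at offsets 10..11: 09 50.
Little-endian: lowest address holds the least-significant byte.
Reassemble most-significant byte first: 50 09 → 0x5009.
0x5009 = 20489.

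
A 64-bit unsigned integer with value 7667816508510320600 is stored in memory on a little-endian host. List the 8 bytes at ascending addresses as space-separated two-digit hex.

7667816508510320600 in hexadecimal, padded to 64 bits, is 0x6A698E7D18A237D8.
Split into bytes (most-significant first): 6A 69 8E 7D 18 A2 37 D8.
In little-endian order the low byte comes first in memory.
So at ascending addresses the bytes are D8 37 A2 18 7D 8E 69 6A.

D8 37 A2 18 7D 8E 69 6A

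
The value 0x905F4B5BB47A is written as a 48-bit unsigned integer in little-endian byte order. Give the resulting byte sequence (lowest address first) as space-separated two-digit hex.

7A B4 5B 4B 5F 90

Split into bytes (most-significant first): 90 5F 4B 5B B4 7A.
Little-endian stores the least-significant byte at the lowest address.
So at ascending addresses the bytes are 7A B4 5B 4B 5F 90.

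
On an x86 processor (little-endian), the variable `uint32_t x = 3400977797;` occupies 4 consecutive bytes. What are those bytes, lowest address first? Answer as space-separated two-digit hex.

3400977797 in hexadecimal, padded to 32 bits, is 0xCAB6CD85.
Split into bytes (most-significant first): CA B6 CD 85.
Little-endian: lowest address holds the least-significant byte.
So at ascending addresses the bytes are 85 CD B6 CA.

85 CD B6 CA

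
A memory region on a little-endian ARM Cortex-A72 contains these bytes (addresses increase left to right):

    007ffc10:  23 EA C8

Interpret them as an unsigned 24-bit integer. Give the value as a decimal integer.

Little-endian: lowest address holds the least-significant byte.
Reassemble most-significant byte first: C8 EA 23 → 0xC8EA23.
0xC8EA23 = 13167139.

13167139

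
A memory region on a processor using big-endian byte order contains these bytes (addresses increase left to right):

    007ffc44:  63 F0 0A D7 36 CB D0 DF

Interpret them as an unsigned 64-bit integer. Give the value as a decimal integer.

7201267723618996447

Big-endian stores the most-significant byte at the lowest address.
The bytes are already most-significant first: 0x63F00AD736CBD0DF.
0x63F00AD736CBD0DF = 7201267723618996447.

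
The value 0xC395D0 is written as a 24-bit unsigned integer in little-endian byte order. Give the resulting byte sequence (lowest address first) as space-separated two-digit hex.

D0 95 C3

Split into bytes (most-significant first): C3 95 D0.
Little-endian stores the least-significant byte at the lowest address.
So at ascending addresses the bytes are D0 95 C3.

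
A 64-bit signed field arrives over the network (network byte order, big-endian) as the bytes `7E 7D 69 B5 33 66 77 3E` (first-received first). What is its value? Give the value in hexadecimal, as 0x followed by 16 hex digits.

In big-endian order the high byte comes first in memory.
The bytes are already most-significant first: 0x7E7D69B53366773E.

0x7E7D69B53366773E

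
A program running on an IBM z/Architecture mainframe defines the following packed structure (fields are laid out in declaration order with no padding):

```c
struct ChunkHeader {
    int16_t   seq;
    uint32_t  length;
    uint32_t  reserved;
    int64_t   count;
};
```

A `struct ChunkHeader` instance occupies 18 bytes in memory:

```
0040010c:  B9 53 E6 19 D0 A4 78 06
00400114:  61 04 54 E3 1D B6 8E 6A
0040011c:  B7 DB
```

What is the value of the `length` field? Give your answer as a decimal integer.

3860451492

`length` follows `seq` (2 bytes), so it starts at byte offset 2 and occupies 4 bytes.
Bytes at offsets 2..5: E6 19 D0 A4.
Big-endian: lowest address holds the most-significant byte.
The bytes are already most-significant first: 0xE619D0A4.
0xE619D0A4 = 3860451492.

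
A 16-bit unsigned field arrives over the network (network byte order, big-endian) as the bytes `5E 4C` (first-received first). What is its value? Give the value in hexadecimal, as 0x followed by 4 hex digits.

0x5E4C

Big-endian: lowest address holds the most-significant byte.
The bytes are already most-significant first: 0x5E4C.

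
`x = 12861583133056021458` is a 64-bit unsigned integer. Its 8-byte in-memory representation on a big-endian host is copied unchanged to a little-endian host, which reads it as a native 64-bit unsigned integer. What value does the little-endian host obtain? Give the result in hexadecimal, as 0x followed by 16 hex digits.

0xD2B3F546B7857DB2

12861583133056021458 in 64-bit hexadecimal is 0xB27D85B746F5B3D2.
Stored big-endian, the bytes at ascending addresses are B2 7D 85 B7 46 F5 B3 D2.
Read back as little-endian, the first byte is least significant, giving 0xD2B3F546B7857DB2.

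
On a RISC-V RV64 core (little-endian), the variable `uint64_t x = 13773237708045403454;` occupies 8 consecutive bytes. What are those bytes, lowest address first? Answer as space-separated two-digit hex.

3E C5 0F C3 B8 5E 24 BF

13773237708045403454 in hexadecimal, padded to 64 bits, is 0xBF245EB8C30FC53E.
Split into bytes (most-significant first): BF 24 5E B8 C3 0F C5 3E.
In little-endian order the low byte comes first in memory.
So at ascending addresses the bytes are 3E C5 0F C3 B8 5E 24 BF.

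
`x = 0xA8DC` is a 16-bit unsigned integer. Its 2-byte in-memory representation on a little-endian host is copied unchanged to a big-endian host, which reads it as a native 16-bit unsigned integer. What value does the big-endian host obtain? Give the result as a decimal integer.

56488

Stored little-endian, the bytes at ascending addresses are DC A8.
Read back as big-endian, the last byte is least significant, giving 0xDCA8.
0xDCA8 = 56488.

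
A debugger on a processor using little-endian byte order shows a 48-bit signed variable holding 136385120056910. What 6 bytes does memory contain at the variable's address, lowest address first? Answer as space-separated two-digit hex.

4E 36 A2 A2 0A 7C

136385120056910 in hexadecimal, padded to 48 bits, is 0x7C0AA2A2364E.
Split into bytes (most-significant first): 7C 0A A2 A2 36 4E.
In little-endian order the low byte comes first in memory.
So at ascending addresses the bytes are 4E 36 A2 A2 0A 7C.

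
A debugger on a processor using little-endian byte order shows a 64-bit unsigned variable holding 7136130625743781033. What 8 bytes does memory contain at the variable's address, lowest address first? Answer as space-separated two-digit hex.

A9 7C 3E CA FE A0 08 63

7136130625743781033 in hexadecimal, padded to 64 bits, is 0x6308A0FECA3E7CA9.
Split into bytes (most-significant first): 63 08 A0 FE CA 3E 7C A9.
In little-endian order the low byte comes first in memory.
So at ascending addresses the bytes are A9 7C 3E CA FE A0 08 63.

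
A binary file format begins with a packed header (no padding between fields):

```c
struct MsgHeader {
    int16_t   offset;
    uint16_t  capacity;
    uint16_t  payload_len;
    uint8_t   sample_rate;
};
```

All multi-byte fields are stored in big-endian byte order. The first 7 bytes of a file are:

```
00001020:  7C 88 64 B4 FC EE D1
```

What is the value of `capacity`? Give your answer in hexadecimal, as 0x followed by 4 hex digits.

`capacity` follows `offset` (2 bytes), so it starts at byte offset 2 and occupies 2 bytes.
Bytes at offsets 2..3: 64 B4.
In big-endian order the high byte comes first in memory.
The bytes are already most-significant first: 0x64B4.

0x64B4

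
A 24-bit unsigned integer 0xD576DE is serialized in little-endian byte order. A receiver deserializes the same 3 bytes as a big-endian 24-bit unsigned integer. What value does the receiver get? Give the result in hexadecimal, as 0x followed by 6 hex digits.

Stored little-endian, the bytes at ascending addresses are DE 76 D5.
Read back as big-endian, the last byte is least significant, giving 0xDE76D5.

0xDE76D5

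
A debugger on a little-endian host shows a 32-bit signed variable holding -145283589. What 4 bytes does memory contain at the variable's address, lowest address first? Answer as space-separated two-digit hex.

Two's complement of -145283589 in 32 bits: 145283589 = 0x08A8DA05; invert → 0xF75725FA; add 1 → 0xF75725FB.
Split into bytes (most-significant first): F7 57 25 FB.
Little-endian: lowest address holds the least-significant byte.
So at ascending addresses the bytes are FB 25 57 F7.

FB 25 57 F7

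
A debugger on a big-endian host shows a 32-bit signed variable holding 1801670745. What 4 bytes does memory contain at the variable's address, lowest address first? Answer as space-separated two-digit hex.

6B 63 50 59

1801670745 in hexadecimal, padded to 32 bits, is 0x6B635059.
Split into bytes (most-significant first): 6B 63 50 59.
In big-endian order the high byte comes first in memory.
So the memory order matches the most-significant-first order: 6B 63 50 59.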